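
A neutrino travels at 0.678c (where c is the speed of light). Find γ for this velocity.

v/c = 0.678, so (v/c)² = 0.459684
1 - (v/c)² = 0.540316
γ = 1/√(0.540316) = 1.360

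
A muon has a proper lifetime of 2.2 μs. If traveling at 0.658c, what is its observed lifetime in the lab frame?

Proper lifetime τ₀ = 2.2 μs
γ = 1/√(1 - 0.658²) = 1.328
τ = γτ₀ = 1.328 × 2.2 μs = 2.922 μs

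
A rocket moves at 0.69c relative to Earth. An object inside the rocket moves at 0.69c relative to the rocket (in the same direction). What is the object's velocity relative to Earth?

u = (u' + v)/(1 + u'v/c²)
Numerator: 0.69 + 0.69 = 1.38
Denominator: 1 + 0.4761 = 1.4761
u = 1.38/1.4761 = 0.9349c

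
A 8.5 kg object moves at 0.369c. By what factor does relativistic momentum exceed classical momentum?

p_rel = γmv, p_class = mv
Ratio = γ = 1/√(1 - 0.369²) = 1.076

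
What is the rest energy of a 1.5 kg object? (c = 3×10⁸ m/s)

c² = (3×10⁸)² = 9.000×10¹⁶ m²/s²
E₀ = mc² = 1.5 × 9.000×10¹⁶ = 1.350×10¹⁷ J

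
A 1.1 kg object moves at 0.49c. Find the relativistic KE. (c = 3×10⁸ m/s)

γ = 1/√(1 - 0.49²) = 1.1472
γ - 1 = 0.1472
KE = (γ-1)mc² = 0.1472 × 1.1 × (3×10⁸)² = 1.457×10¹⁶ J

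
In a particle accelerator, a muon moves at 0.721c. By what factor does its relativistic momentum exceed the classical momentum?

p_rel = γmv, p_class = mv
Ratio = γ = 1/√(1 - 0.721²)
= 1/√(0.480159) = 1.443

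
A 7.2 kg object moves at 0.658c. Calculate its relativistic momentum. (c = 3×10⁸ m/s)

γ = 1/√(1 - 0.658²) = 1.328
v = 0.658 × 3×10⁸ = 1.974×10⁸ m/s
p = γmv = 1.328 × 7.2 × 1.974×10⁸ = 1.887×10⁹ kg·m/s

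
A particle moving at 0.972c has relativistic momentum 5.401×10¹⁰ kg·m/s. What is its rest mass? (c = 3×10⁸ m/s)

γ = 1/√(1 - 0.972²) = 4.256
v = 0.972 × 3×10⁸ = 2.916×10⁸ m/s
m = p/(γv) = 5.401×10¹⁰/(4.256 × 2.916×10⁸) = 43.52 kg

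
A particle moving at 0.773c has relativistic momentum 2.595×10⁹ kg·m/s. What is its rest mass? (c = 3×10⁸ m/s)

γ = 1/√(1 - 0.773²) = 1.5763
v = 0.773 × 3×10⁸ = 2.319×10⁸ m/s
m = p/(γv) = 2.595×10⁹/(1.5763 × 2.319×10⁸) = 7.099 kg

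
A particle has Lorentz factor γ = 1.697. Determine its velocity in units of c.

From γ = 1/√(1 - v²/c²):
1/γ² = 1/1.697² = 0.34725
v²/c² = 1 - 0.34725 = 0.65275
v/c = √(0.65275) = 0.8079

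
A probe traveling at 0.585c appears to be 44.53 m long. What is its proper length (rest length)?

Contracted length L = 44.53 m
γ = 1/√(1 - 0.585²) = 1.233
L₀ = γL = 1.233 × 44.53 = 54.91 m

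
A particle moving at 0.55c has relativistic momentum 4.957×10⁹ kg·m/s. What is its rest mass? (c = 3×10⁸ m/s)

γ = 1/√(1 - 0.55²) = 1.1974
v = 0.55 × 3×10⁸ = 1.650×10⁸ m/s
m = p/(γv) = 4.957×10⁹/(1.1974 × 1.650×10⁸) = 25.09 kg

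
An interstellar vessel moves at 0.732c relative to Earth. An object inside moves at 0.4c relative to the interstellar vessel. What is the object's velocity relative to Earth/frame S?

u = (u' + v)/(1 + u'v/c²)
Numerator: 0.4 + 0.732 = 1.132
Denominator: 1 + 0.2928 = 1.2928
u = 1.132/1.2928 = 0.8756c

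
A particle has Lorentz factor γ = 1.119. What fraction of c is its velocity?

From γ = 1/√(1 - v²/c²):
1/γ² = 1/1.119² = 0.7986
v²/c² = 1 - 0.7986 = 0.2014
v/c = √(0.2014) = 0.4488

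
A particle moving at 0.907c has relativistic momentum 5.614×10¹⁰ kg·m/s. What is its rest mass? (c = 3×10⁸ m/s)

γ = 1/√(1 - 0.907²) = 2.3746
v = 0.907 × 3×10⁸ = 2.721×10⁸ m/s
m = p/(γv) = 5.614×10¹⁰/(2.3746 × 2.721×10⁸) = 86.89 kg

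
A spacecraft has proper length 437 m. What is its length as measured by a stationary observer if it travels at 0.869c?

Proper length L₀ = 437 m
γ = 1/√(1 - 0.869²) = 2.021
L = L₀/γ = 437/2.021 = 216.2 m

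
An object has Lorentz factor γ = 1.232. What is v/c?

From γ = 1/√(1 - v²/c²):
1/γ² = 1/1.232² = 0.6588
v²/c² = 1 - 0.6588 = 0.3412
v/c = √(0.3412) = 0.5841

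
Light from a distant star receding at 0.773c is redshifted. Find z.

β = 0.773
(1+β)/(1-β) = 1.773/0.227 = 7.811
√(7.811) = 2.795
z = 2.795 - 1 = 1.795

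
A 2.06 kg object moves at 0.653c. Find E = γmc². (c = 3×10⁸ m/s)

γ = 1/√(1 - 0.653²) = 1.3204
mc² = 2.06 × (3×10⁸)² = 1.854×10¹⁷ J
E = γmc² = 1.3204 × 1.854×10¹⁷ = 2.448×10¹⁷ J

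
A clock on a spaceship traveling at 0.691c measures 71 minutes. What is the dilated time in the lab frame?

Proper time Δt₀ = 71 minutes
γ = 1/√(1 - 0.691²) = 1.3834
Δt = γΔt₀ = 1.3834 × 71 = 98.22 minutes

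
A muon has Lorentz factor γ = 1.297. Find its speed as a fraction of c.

From γ = 1/√(1 - v²/c²):
1/γ² = 1/1.297² = 0.5945
v²/c² = 1 - 0.5945 = 0.4055
v/c = √(0.4055) = 0.6368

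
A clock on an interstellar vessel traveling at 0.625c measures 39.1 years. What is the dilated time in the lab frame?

Proper time Δt₀ = 39.1 years
γ = 1/√(1 - 0.625²) = 1.281
Δt = γΔt₀ = 1.281 × 39.1 = 50.09 years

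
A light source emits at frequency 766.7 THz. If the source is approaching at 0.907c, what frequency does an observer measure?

β = v/c = 0.907
(1+β)/(1-β) = 1.907/0.093 = 20.505
Doppler factor = √(20.505) = 4.528
f_obs = 766.7 × 4.528 = 3472 THz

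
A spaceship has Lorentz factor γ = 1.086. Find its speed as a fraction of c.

From γ = 1/√(1 - v²/c²):
1/γ² = 1/1.086² = 0.8479
v²/c² = 1 - 0.8479 = 0.1521
v/c = √(0.1521) = 0.3900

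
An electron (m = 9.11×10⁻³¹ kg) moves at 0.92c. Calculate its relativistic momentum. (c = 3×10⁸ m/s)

γ = 1/√(1 - 0.92²) = 2.5516
v = 0.92 × 3×10⁸ = 2.760×10⁸ m/s
p = γmv = 2.5516 × 9.11×10⁻³¹ × 2.760×10⁸ = 6.416×10⁻²² kg·m/s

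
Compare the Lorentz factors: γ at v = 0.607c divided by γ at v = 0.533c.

γ₁ = 1/√(1 - 0.607²) = 1.2583
γ₂ = 1/√(1 - 0.533²) = 1.1819
γ₁/γ₂ = 1.2583/1.1819 = 1.065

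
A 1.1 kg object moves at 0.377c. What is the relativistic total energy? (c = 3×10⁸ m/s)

γ = 1/√(1 - 0.377²) = 1.080
mc² = 1.1 × (3×10⁸)² = 9.900×10¹⁶ J
E = γmc² = 1.080 × 9.900×10¹⁶ = 1.069×10¹⁷ J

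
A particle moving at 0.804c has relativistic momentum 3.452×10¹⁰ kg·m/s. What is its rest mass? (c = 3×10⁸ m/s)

γ = 1/√(1 - 0.804²) = 1.6817
v = 0.804 × 3×10⁸ = 2.412×10⁸ m/s
m = p/(γv) = 3.452×10¹⁰/(1.6817 × 2.412×10⁸) = 85.10 kg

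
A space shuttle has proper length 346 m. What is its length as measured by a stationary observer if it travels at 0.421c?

Proper length L₀ = 346 m
γ = 1/√(1 - 0.421²) = 1.1025
L = L₀/γ = 346/1.1025 = 313.8 m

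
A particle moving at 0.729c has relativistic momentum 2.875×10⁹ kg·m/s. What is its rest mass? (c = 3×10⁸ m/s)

γ = 1/√(1 - 0.729²) = 1.46089
v = 0.729 × 3×10⁸ = 2.187×10⁸ m/s
m = p/(γv) = 2.875×10⁹/(1.46089 × 2.187×10⁸) = 8.999 kg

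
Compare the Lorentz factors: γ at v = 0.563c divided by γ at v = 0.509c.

γ₁ = 1/√(1 - 0.563²) = 1.20998
γ₂ = 1/√(1 - 0.509²) = 1.16176
γ₁/γ₂ = 1.20998/1.16176 = 1.042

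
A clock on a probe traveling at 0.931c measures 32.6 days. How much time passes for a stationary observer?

Proper time Δt₀ = 32.6 days
γ = 1/√(1 - 0.931²) = 2.7396
Δt = γΔt₀ = 2.7396 × 32.6 = 89.31 days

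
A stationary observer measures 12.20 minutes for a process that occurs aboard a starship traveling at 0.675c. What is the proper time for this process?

Dilated time Δt = 12.20 minutes
γ = 1/√(1 - 0.675²) = 1.35535
Δt₀ = Δt/γ = 12.20/1.35535 = 9.001 minutes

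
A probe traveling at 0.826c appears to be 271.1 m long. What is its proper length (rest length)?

Contracted length L = 271.1 m
γ = 1/√(1 - 0.826²) = 1.7741
L₀ = γL = 1.7741 × 271.1 = 481.0 m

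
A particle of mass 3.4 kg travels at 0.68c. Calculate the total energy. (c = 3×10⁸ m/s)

γ = 1/√(1 - 0.68²) = 1.36386
mc² = 3.4 × (3×10⁸)² = 3.060×10¹⁷ J
E = γmc² = 1.36386 × 3.060×10¹⁷ = 4.173×10¹⁷ J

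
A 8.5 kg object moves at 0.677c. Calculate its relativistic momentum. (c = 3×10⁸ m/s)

γ = 1/√(1 - 0.677²) = 1.359
v = 0.677 × 3×10⁸ = 2.031×10⁸ m/s
p = γmv = 1.359 × 8.5 × 2.031×10⁸ = 2.346×10⁹ kg·m/s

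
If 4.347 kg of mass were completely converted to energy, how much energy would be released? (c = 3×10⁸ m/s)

Using E = mc²:
c² = (3×10⁸)² = 9×10¹⁶ m²/s²
E = 4.347 × 9×10¹⁶ = 3.912×10¹⁷ J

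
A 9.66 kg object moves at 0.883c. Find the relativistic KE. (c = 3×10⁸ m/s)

γ = 1/√(1 - 0.883²) = 2.1305
γ - 1 = 1.1305
KE = (γ-1)mc² = 1.1305 × 9.66 × (3×10⁸)² = 9.829×10¹⁷ J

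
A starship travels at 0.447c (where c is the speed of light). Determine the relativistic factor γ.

v/c = 0.447, so (v/c)² = 0.199809
1 - (v/c)² = 0.800191
γ = 1/√(0.800191) = 1.118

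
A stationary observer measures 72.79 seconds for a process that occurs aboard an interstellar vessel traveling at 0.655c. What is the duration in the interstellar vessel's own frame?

Dilated time Δt = 72.79 seconds
γ = 1/√(1 - 0.655²) = 1.3234
Δt₀ = Δt/γ = 72.79/1.3234 = 55.00 seconds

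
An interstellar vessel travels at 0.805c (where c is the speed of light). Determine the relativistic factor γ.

v/c = 0.805, so (v/c)² = 0.648025
1 - (v/c)² = 0.351975
γ = 1/√(0.351975) = 1.686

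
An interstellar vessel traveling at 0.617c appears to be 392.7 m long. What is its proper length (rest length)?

Contracted length L = 392.7 m
γ = 1/√(1 - 0.617²) = 1.2707
L₀ = γL = 1.2707 × 392.7 = 499.0 m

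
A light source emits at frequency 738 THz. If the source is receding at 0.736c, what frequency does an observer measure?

β = v/c = 0.736
(1-β)/(1+β) = 0.264/1.736 = 0.1521
Doppler factor = √(0.1521) = 0.3900
f_obs = 738 × 0.3900 = 287.8 THz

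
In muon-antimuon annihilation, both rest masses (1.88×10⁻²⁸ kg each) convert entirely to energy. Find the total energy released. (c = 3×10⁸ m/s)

Both particles have the same rest mass, so total mass = 2m
E = 2m·c² = 2 × 1.88×10⁻²⁸ × (3×10⁸)²
= 2 × 1.88×10⁻²⁸ × 9×10¹⁶
= 3.384×10⁻¹¹ J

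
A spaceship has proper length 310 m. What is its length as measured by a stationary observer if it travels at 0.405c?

Proper length L₀ = 310 m
γ = 1/√(1 - 0.405²) = 1.094
L = L₀/γ = 310/1.094 = 283.4 m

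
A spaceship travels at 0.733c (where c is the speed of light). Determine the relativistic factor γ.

v/c = 0.733, so (v/c)² = 0.537289
1 - (v/c)² = 0.462711
γ = 1/√(0.462711) = 1.470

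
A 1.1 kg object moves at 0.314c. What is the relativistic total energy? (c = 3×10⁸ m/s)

γ = 1/√(1 - 0.314²) = 1.0533
mc² = 1.1 × (3×10⁸)² = 9.900×10¹⁶ J
E = γmc² = 1.0533 × 9.900×10¹⁶ = 1.043×10¹⁷ J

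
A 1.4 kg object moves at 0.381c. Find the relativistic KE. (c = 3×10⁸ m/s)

γ = 1/√(1 - 0.381²) = 1.08158
γ - 1 = 0.08158
KE = (γ-1)mc² = 0.08158 × 1.4 × (3×10⁸)² = 1.028×10¹⁶ J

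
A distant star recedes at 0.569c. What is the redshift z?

β = 0.569
(1+β)/(1-β) = 1.569/0.431 = 3.640
√(3.640) = 1.908
z = 1.908 - 1 = 0.9080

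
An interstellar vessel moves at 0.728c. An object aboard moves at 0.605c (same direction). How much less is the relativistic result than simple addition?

Classical: u' + v = 0.605 + 0.728 = 1.333c
Relativistic: u = (0.605 + 0.728)/(1 + 0.44044) = 1.333/1.44044 = 0.9254c
Difference: 1.333 - 0.9254 = 0.4076c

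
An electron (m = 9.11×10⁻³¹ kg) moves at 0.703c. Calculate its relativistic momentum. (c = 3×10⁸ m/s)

γ = 1/√(1 - 0.703²) = 1.4061
v = 0.703 × 3×10⁸ = 2.109×10⁸ m/s
p = γmv = 1.4061 × 9.11×10⁻³¹ × 2.109×10⁸ = 2.702×10⁻²² kg·m/s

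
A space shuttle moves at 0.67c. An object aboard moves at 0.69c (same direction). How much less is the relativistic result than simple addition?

Classical: u' + v = 0.69 + 0.67 = 1.36c
Relativistic: u = (0.69 + 0.67)/(1 + 0.4623) = 1.36/1.4623 = 0.9300c
Difference: 1.36 - 0.9300 = 0.4300c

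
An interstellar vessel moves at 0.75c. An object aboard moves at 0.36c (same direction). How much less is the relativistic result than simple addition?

Classical: u' + v = 0.36 + 0.75 = 1.11c
Relativistic: u = (0.36 + 0.75)/(1 + 0.27) = 1.11/1.27 = 0.8740c
Difference: 1.11 - 0.8740 = 0.2360c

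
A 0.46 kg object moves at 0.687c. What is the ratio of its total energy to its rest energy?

E = γmc², E₀ = mc²
E/E₀ = γ = 1/√(1 - 0.687²) = 1.376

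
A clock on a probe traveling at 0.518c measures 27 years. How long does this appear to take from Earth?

Proper time Δt₀ = 27 years
γ = 1/√(1 - 0.518²) = 1.169
Δt = γΔt₀ = 1.169 × 27 = 31.56 years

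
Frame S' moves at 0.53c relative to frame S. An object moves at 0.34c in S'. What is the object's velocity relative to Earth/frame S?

u = (u' + v)/(1 + u'v/c²)
Numerator: 0.34 + 0.53 = 0.87
Denominator: 1 + 0.1802 = 1.1802
u = 0.87/1.1802 = 0.7372c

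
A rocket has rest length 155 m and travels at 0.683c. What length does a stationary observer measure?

Proper length L₀ = 155 m
γ = 1/√(1 - 0.683²) = 1.369
L = L₀/γ = 155/1.369 = 113.2 m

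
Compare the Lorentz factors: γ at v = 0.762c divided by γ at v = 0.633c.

γ₁ = 1/√(1 - 0.762²) = 1.544
γ₂ = 1/√(1 - 0.633²) = 1.292
γ₁/γ₂ = 1.544/1.292 = 1.195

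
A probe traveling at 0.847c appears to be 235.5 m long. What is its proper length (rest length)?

Contracted length L = 235.5 m
γ = 1/√(1 - 0.847²) = 1.881
L₀ = γL = 1.881 × 235.5 = 443.0 m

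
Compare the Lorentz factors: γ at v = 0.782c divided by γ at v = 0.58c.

γ₁ = 1/√(1 - 0.782²) = 1.6044
γ₂ = 1/√(1 - 0.58²) = 1.2276
γ₁/γ₂ = 1.6044/1.2276 = 1.307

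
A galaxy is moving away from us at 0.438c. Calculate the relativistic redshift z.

β = 0.438
(1+β)/(1-β) = 1.438/0.562 = 2.5587
√(2.5587) = 1.5996
z = 1.5996 - 1 = 0.5996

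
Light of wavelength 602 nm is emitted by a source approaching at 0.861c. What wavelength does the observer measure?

β = 0.861
Wavelength Doppler factor = √(0.139/1.861) = √(0.07469) = 0.2733
λ_obs = 602 × 0.2733 = 164.5 nm (blueshift)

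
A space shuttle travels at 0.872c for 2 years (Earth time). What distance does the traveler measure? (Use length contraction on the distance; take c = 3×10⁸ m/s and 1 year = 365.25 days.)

Earth distance: d = v × t = 0.872c × 2 yr = 1.6511×10¹⁶ m
γ = 2.0429
d' = d/γ = 1.6511×10¹⁶/2.0429 = 8.082×10¹⁵ m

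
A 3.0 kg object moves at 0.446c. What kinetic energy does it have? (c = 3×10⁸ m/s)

γ = 1/√(1 - 0.446²) = 1.117277
γ - 1 = 0.117277
KE = (γ-1)mc² = 0.117277 × 3.0 × (3×10⁸)² = 3.166×10¹⁶ J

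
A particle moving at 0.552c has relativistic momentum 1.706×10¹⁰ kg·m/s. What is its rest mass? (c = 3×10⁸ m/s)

γ = 1/√(1 - 0.552²) = 1.1993
v = 0.552 × 3×10⁸ = 1.656×10⁸ m/s
m = p/(γv) = 1.706×10¹⁰/(1.1993 × 1.656×10⁸) = 85.90 kg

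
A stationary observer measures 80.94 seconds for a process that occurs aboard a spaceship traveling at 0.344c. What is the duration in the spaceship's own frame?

Dilated time Δt = 80.94 seconds
γ = 1/√(1 - 0.344²) = 1.065
Δt₀ = Δt/γ = 80.94/1.065 = 76.00 seconds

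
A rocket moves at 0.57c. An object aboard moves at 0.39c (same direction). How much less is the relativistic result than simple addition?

Classical: u' + v = 0.39 + 0.57 = 0.96c
Relativistic: u = (0.39 + 0.57)/(1 + 0.2223) = 0.96/1.2223 = 0.7854c
Difference: 0.96 - 0.7854 = 0.1746c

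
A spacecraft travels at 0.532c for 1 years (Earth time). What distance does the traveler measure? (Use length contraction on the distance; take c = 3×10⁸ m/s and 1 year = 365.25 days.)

Earth distance: d = v × t = 0.532c × 1 yr = 5.037×10¹⁵ m
γ = 1.181
d' = d/γ = 5.037×10¹⁵/1.181 = 4.265×10¹⁵ m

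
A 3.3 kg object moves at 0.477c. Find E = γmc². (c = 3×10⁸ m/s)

γ = 1/√(1 - 0.477²) = 1.1378
mc² = 3.3 × (3×10⁸)² = 2.970×10¹⁷ J
E = γmc² = 1.1378 × 2.970×10¹⁷ = 3.379×10¹⁷ J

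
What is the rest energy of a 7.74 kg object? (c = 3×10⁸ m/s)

c² = (3×10⁸)² = 9.000×10¹⁶ m²/s²
E₀ = mc² = 7.74 × 9.000×10¹⁶ = 6.966×10¹⁷ J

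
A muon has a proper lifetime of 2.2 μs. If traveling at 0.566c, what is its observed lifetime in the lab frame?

Proper lifetime τ₀ = 2.2 μs
γ = 1/√(1 - 0.566²) = 1.213
τ = γτ₀ = 1.213 × 2.2 μs = 2.669 μs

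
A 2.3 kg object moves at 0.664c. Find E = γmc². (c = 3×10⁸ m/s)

γ = 1/√(1 - 0.664²) = 1.337
mc² = 2.3 × (3×10⁸)² = 2.070×10¹⁷ J
E = γmc² = 1.337 × 2.070×10¹⁷ = 2.768×10¹⁷ J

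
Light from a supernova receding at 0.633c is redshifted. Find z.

β = 0.633
(1+β)/(1-β) = 1.633/0.367 = 4.4496
√(4.4496) = 2.109
z = 2.109 - 1 = 1.109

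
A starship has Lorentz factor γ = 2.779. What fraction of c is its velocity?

From γ = 1/√(1 - v²/c²):
1/γ² = 1/2.779² = 0.1295
v²/c² = 1 - 0.1295 = 0.8705
v/c = √(0.8705) = 0.9330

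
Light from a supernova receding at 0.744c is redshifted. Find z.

β = 0.744
(1+β)/(1-β) = 1.744/0.256 = 6.813
√(6.813) = 2.610
z = 2.610 - 1 = 1.610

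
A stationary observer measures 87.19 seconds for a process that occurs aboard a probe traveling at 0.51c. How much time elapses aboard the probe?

Dilated time Δt = 87.19 seconds
γ = 1/√(1 - 0.51²) = 1.1626
Δt₀ = Δt/γ = 87.19/1.1626 = 75.00 seconds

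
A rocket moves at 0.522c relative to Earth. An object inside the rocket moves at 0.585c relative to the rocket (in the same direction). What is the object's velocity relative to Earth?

u = (u' + v)/(1 + u'v/c²)
Numerator: 0.585 + 0.522 = 1.107
Denominator: 1 + 0.30537 = 1.30537
u = 1.107/1.30537 = 0.8480c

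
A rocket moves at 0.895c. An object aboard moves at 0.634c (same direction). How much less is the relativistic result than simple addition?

Classical: u' + v = 0.634 + 0.895 = 1.529c
Relativistic: u = (0.634 + 0.895)/(1 + 0.56743) = 1.529/1.56743 = 0.9755c
Difference: 1.529 - 0.9755 = 0.5535c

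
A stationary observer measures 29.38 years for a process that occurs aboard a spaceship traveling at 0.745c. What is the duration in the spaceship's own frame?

Dilated time Δt = 29.38 years
γ = 1/√(1 - 0.745²) = 1.499
Δt₀ = Δt/γ = 29.38/1.499 = 19.60 years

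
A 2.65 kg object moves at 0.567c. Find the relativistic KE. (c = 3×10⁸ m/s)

γ = 1/√(1 - 0.567²) = 1.214
γ - 1 = 0.2140
KE = (γ-1)mc² = 0.2140 × 2.65 × (3×10⁸)² = 5.104×10¹⁶ J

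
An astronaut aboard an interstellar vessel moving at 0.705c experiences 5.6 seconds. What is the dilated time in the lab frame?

Proper time Δt₀ = 5.6 seconds
γ = 1/√(1 - 0.705²) = 1.410
Δt = γΔt₀ = 1.410 × 5.6 = 7.896 seconds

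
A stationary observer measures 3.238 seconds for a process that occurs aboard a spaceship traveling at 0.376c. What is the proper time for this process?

Dilated time Δt = 3.238 seconds
γ = 1/√(1 - 0.376²) = 1.0792
Δt₀ = Δt/γ = 3.238/1.0792 = 3.000 seconds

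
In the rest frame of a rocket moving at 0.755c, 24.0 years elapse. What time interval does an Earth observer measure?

Proper time Δt₀ = 24.0 years
γ = 1/√(1 - 0.755²) = 1.525
Δt = γΔt₀ = 1.525 × 24.0 = 36.60 years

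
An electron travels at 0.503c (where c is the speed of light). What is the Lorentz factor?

v/c = 0.503, so (v/c)² = 0.253009
1 - (v/c)² = 0.746991
γ = 1/√(0.746991) = 1.157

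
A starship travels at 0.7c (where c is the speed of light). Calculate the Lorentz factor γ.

v/c = 0.7, so (v/c)² = 0.49
1 - (v/c)² = 0.51
γ = 1/√(0.51) = 1.400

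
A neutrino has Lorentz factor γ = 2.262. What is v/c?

From γ = 1/√(1 - v²/c²):
1/γ² = 1/2.262² = 0.1954
v²/c² = 1 - 0.1954 = 0.8046
v/c = √(0.8046) = 0.8970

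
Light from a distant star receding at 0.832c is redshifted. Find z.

β = 0.832
(1+β)/(1-β) = 1.832/0.168 = 10.90
√(10.90) = 3.302
z = 3.302 - 1 = 2.302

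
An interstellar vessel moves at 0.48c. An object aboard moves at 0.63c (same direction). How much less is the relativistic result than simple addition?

Classical: u' + v = 0.63 + 0.48 = 1.11c
Relativistic: u = (0.63 + 0.48)/(1 + 0.3024) = 1.11/1.3024 = 0.8523c
Difference: 1.11 - 0.8523 = 0.2577c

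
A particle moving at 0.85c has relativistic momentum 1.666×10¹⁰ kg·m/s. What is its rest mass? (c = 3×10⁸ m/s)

γ = 1/√(1 - 0.85²) = 1.898
v = 0.85 × 3×10⁸ = 2.550×10⁸ m/s
m = p/(γv) = 1.666×10¹⁰/(1.898 × 2.550×10⁸) = 34.42 kg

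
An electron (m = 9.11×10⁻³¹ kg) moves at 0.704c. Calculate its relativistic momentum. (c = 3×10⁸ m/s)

γ = 1/√(1 - 0.704²) = 1.408
v = 0.704 × 3×10⁸ = 2.112×10⁸ m/s
p = γmv = 1.408 × 9.11×10⁻³¹ × 2.112×10⁸ = 2.709×10⁻²² kg·m/s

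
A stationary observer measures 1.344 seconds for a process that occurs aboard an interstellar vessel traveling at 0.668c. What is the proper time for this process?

Dilated time Δt = 1.344 seconds
γ = 1/√(1 - 0.668²) = 1.344
Δt₀ = Δt/γ = 1.344/1.344 = 1.000 seconds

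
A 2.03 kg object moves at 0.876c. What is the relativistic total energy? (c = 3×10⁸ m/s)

γ = 1/√(1 - 0.876²) = 2.0734
mc² = 2.03 × (3×10⁸)² = 1.827×10¹⁷ J
E = γmc² = 2.0734 × 1.827×10¹⁷ = 3.788×10¹⁷ J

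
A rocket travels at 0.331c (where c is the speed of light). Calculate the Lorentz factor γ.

v/c = 0.331, so (v/c)² = 0.109561
1 - (v/c)² = 0.890439
γ = 1/√(0.890439) = 1.060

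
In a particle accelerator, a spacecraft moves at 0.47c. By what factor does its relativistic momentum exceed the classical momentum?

p_rel = γmv, p_class = mv
Ratio = γ = 1/√(1 - 0.47²)
= 1/√(0.7791) = 1.133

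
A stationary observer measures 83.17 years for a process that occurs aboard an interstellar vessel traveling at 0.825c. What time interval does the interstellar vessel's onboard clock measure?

Dilated time Δt = 83.17 years
γ = 1/√(1 - 0.825²) = 1.7695
Δt₀ = Δt/γ = 83.17/1.7695 = 47.00 years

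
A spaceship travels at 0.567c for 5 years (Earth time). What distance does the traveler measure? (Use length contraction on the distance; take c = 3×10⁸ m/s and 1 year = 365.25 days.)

Earth distance: d = v × t = 0.567c × 5 yr = 2.684×10¹⁶ m
γ = 1.214
d' = d/γ = 2.684×10¹⁶/1.214 = 2.211×10¹⁶ m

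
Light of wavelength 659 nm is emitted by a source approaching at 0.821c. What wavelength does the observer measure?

β = 0.821
Wavelength Doppler factor = √(0.179/1.821) = √(0.09830) = 0.3135
λ_obs = 659 × 0.3135 = 206.6 nm (blueshift)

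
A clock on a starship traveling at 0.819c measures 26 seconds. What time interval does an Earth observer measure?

Proper time Δt₀ = 26 seconds
γ = 1/√(1 - 0.819²) = 1.7428
Δt = γΔt₀ = 1.7428 × 26 = 45.31 seconds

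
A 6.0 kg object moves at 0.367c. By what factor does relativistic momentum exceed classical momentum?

p_rel = γmv, p_class = mv
Ratio = γ = 1/√(1 - 0.367²) = 1.075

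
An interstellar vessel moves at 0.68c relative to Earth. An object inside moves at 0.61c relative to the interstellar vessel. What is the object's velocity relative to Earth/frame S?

u = (u' + v)/(1 + u'v/c²)
Numerator: 0.61 + 0.68 = 1.29
Denominator: 1 + 0.4148 = 1.4148
u = 1.29/1.4148 = 0.9118c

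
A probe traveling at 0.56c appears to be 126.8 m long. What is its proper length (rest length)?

Contracted length L = 126.8 m
γ = 1/√(1 - 0.56²) = 1.207
L₀ = γL = 1.207 × 126.8 = 153.0 m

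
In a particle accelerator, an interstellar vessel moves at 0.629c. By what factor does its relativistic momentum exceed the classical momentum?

p_rel = γmv, p_class = mv
Ratio = γ = 1/√(1 - 0.629²)
= 1/√(0.604359) = 1.286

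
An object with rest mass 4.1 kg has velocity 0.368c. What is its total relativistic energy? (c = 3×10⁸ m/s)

γ = 1/√(1 - 0.368²) = 1.07547
mc² = 4.1 × (3×10⁸)² = 3.690×10¹⁷ J
E = γmc² = 1.07547 × 3.690×10¹⁷ = 3.968×10¹⁷ J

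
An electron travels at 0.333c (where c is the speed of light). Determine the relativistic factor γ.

v/c = 0.333, so (v/c)² = 0.110889
1 - (v/c)² = 0.889111
γ = 1/√(0.889111) = 1.061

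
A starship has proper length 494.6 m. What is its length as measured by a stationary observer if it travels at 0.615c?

Proper length L₀ = 494.6 m
γ = 1/√(1 - 0.615²) = 1.2682
L = L₀/γ = 494.6/1.2682 = 390.0 m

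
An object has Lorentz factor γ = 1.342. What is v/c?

From γ = 1/√(1 - v²/c²):
1/γ² = 1/1.342² = 0.5553
v²/c² = 1 - 0.5553 = 0.4447
v/c = √(0.4447) = 0.6669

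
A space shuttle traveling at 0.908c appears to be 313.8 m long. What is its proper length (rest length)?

Contracted length L = 313.8 m
γ = 1/√(1 - 0.908²) = 2.387
L₀ = γL = 2.387 × 313.8 = 749.0 m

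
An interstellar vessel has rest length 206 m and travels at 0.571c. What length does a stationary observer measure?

Proper length L₀ = 206 m
γ = 1/√(1 - 0.571²) = 1.218
L = L₀/γ = 206/1.218 = 169.1 m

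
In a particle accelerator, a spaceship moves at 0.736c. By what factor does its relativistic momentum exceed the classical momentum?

p_rel = γmv, p_class = mv
Ratio = γ = 1/√(1 - 0.736²)
= 1/√(0.458304) = 1.477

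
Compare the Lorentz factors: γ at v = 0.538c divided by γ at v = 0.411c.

γ₁ = 1/√(1 - 0.538²) = 1.186
γ₂ = 1/√(1 - 0.411²) = 1.097
γ₁/γ₂ = 1.186/1.097 = 1.081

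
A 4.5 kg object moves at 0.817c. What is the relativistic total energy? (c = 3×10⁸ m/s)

γ = 1/√(1 - 0.817²) = 1.734
mc² = 4.5 × (3×10⁸)² = 4.050×10¹⁷ J
E = γmc² = 1.734 × 4.050×10¹⁷ = 7.023×10¹⁷ J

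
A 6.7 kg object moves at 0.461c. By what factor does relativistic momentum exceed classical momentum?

p_rel = γmv, p_class = mv
Ratio = γ = 1/√(1 - 0.461²) = 1.127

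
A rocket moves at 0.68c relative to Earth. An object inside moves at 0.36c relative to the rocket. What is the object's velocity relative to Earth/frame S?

u = (u' + v)/(1 + u'v/c²)
Numerator: 0.36 + 0.68 = 1.04
Denominator: 1 + 0.2448 = 1.2448
u = 1.04/1.2448 = 0.8355c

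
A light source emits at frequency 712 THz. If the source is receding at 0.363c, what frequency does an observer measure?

β = v/c = 0.363
(1-β)/(1+β) = 0.637/1.363 = 0.46735
Doppler factor = √(0.46735) = 0.6836
f_obs = 712 × 0.6836 = 486.7 THz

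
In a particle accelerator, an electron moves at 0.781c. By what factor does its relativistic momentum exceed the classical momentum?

p_rel = γmv, p_class = mv
Ratio = γ = 1/√(1 - 0.781²)
= 1/√(0.390039) = 1.601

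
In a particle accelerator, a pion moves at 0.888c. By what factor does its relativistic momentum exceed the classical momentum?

p_rel = γmv, p_class = mv
Ratio = γ = 1/√(1 - 0.888²)
= 1/√(0.211456) = 2.175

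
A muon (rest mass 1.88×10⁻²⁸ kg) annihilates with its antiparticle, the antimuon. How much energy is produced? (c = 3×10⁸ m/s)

Both particles have the same rest mass, so total mass = 2m
E = 2m·c² = 2 × 1.88×10⁻²⁸ × (3×10⁸)²
= 2 × 1.88×10⁻²⁸ × 9×10¹⁶
= 3.384×10⁻¹¹ J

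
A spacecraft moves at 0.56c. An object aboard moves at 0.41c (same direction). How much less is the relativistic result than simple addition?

Classical: u' + v = 0.41 + 0.56 = 0.97c
Relativistic: u = (0.41 + 0.56)/(1 + 0.2296) = 0.97/1.2296 = 0.7889c
Difference: 0.97 - 0.7889 = 0.1811c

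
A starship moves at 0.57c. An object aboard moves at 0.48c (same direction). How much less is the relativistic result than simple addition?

Classical: u' + v = 0.48 + 0.57 = 1.05c
Relativistic: u = (0.48 + 0.57)/(1 + 0.2736) = 1.05/1.2736 = 0.8244c
Difference: 1.05 - 0.8244 = 0.2256c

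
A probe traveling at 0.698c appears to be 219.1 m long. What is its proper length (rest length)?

Contracted length L = 219.1 m
γ = 1/√(1 - 0.698²) = 1.3965
L₀ = γL = 1.3965 × 219.1 = 306.0 m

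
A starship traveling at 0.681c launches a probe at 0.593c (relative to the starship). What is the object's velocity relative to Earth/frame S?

u = (u' + v)/(1 + u'v/c²)
Numerator: 0.593 + 0.681 = 1.274
Denominator: 1 + 0.403833 = 1.403833
u = 1.274/1.403833 = 0.9075c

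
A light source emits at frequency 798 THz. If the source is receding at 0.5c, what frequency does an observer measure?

β = v/c = 0.5
(1-β)/(1+β) = 0.5/1.5 = 0.33333
Doppler factor = √(0.33333) = 0.57735
f_obs = 798 × 0.57735 = 460.7 THz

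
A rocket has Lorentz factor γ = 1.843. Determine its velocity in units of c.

From γ = 1/√(1 - v²/c²):
1/γ² = 1/1.843² = 0.2944
v²/c² = 1 - 0.2944 = 0.7056
v/c = √(0.7056) = 0.8400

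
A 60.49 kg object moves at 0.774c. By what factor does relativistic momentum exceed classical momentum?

p_rel = γmv, p_class = mv
Ratio = γ = 1/√(1 - 0.774²) = 1.579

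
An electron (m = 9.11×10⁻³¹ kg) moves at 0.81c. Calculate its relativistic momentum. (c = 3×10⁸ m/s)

γ = 1/√(1 - 0.81²) = 1.7052
v = 0.81 × 3×10⁸ = 2.430×10⁸ m/s
p = γmv = 1.7052 × 9.11×10⁻³¹ × 2.430×10⁸ = 3.775×10⁻²² kg·m/s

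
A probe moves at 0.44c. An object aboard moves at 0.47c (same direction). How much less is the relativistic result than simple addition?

Classical: u' + v = 0.47 + 0.44 = 0.91c
Relativistic: u = (0.47 + 0.44)/(1 + 0.2068) = 0.91/1.2068 = 0.7541c
Difference: 0.91 - 0.7541 = 0.1559c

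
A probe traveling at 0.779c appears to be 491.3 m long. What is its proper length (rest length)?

Contracted length L = 491.3 m
γ = 1/√(1 - 0.779²) = 1.5948
L₀ = γL = 1.5948 × 491.3 = 783.5 m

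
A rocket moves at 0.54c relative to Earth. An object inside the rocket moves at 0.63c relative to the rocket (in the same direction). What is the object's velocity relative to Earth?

u = (u' + v)/(1 + u'v/c²)
Numerator: 0.63 + 0.54 = 1.17
Denominator: 1 + 0.3402 = 1.3402
u = 1.17/1.3402 = 0.8730c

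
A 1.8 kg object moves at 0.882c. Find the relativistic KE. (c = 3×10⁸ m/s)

γ = 1/√(1 - 0.882²) = 2.122
γ - 1 = 1.122
KE = (γ-1)mc² = 1.122 × 1.8 × (3×10⁸)² = 1.818×10¹⁷ J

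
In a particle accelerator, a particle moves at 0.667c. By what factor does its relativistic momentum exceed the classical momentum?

p_rel = γmv, p_class = mv
Ratio = γ = 1/√(1 - 0.667²)
= 1/√(0.555111) = 1.342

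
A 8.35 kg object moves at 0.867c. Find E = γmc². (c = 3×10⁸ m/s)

γ = 1/√(1 - 0.867²) = 2.007
mc² = 8.35 × (3×10⁸)² = 7.515×10¹⁷ J
E = γmc² = 2.007 × 7.515×10¹⁷ = 1.508×10¹⁸ J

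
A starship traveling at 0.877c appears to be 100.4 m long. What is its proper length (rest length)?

Contracted length L = 100.4 m
γ = 1/√(1 - 0.877²) = 2.0812
L₀ = γL = 2.0812 × 100.4 = 209.0 m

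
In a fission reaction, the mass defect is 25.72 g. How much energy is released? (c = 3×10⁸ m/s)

Convert mass defect: Δm = 25.72 g = 0.02572 kg
E = Δm·c² = 0.02572 × (3×10⁸)²
= 0.02572 × 9×10¹⁶ = 2.315×10¹⁵ J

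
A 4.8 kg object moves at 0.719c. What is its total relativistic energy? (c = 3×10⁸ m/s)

γ = 1/√(1 - 0.719²) = 1.439
mc² = 4.8 × (3×10⁸)² = 4.320×10¹⁷ J
E = γmc² = 1.439 × 4.320×10¹⁷ = 6.216×10¹⁷ J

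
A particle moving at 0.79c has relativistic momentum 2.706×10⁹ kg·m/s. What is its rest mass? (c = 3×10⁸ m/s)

γ = 1/√(1 - 0.79²) = 1.631
v = 0.79 × 3×10⁸ = 2.370×10⁸ m/s
m = p/(γv) = 2.706×10⁹/(1.631 × 2.370×10⁸) = 7.000 kg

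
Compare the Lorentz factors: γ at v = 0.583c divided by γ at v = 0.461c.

γ₁ = 1/√(1 - 0.583²) = 1.231
γ₂ = 1/√(1 - 0.461²) = 1.127
γ₁/γ₂ = 1.231/1.127 = 1.092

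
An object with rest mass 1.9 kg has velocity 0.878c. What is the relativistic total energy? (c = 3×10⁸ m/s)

γ = 1/√(1 - 0.878²) = 2.089
mc² = 1.9 × (3×10⁸)² = 1.710×10¹⁷ J
E = γmc² = 2.089 × 1.710×10¹⁷ = 3.572×10¹⁷ J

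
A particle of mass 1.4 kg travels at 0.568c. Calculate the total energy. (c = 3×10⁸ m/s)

γ = 1/√(1 - 0.568²) = 1.215
mc² = 1.4 × (3×10⁸)² = 1.260×10¹⁷ J
E = γmc² = 1.215 × 1.260×10¹⁷ = 1.531×10¹⁷ J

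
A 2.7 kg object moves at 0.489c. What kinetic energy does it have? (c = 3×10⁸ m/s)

γ = 1/√(1 - 0.489²) = 1.1464
γ - 1 = 0.1464
KE = (γ-1)mc² = 0.1464 × 2.7 × (3×10⁸)² = 3.558×10¹⁶ J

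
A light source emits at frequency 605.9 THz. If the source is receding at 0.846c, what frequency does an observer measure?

β = v/c = 0.846
(1-β)/(1+β) = 0.154/1.846 = 0.08342
Doppler factor = √(0.08342) = 0.2888
f_obs = 605.9 × 0.2888 = 175.0 THz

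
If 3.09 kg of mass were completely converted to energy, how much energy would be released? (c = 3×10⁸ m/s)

Using E = mc²:
c² = (3×10⁸)² = 9×10¹⁶ m²/s²
E = 3.09 × 9×10¹⁶ = 2.781×10¹⁷ J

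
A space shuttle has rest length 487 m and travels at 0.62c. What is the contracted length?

Proper length L₀ = 487 m
γ = 1/√(1 - 0.62²) = 1.2745
L = L₀/γ = 487/1.2745 = 382.1 m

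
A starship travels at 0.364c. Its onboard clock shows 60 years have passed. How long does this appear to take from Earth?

Proper time Δt₀ = 60 years
γ = 1/√(1 - 0.364²) = 1.0737
Δt = γΔt₀ = 1.0737 × 60 = 64.42 years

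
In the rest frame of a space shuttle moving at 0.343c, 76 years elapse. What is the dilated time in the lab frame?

Proper time Δt₀ = 76 years
γ = 1/√(1 - 0.343²) = 1.0646
Δt = γΔt₀ = 1.0646 × 76 = 80.91 years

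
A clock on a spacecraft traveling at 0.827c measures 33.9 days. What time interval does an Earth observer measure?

Proper time Δt₀ = 33.9 days
γ = 1/√(1 - 0.827²) = 1.7787
Δt = γΔt₀ = 1.7787 × 33.9 = 60.30 days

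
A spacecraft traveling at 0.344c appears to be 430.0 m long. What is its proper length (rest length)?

Contracted length L = 430.0 m
γ = 1/√(1 - 0.344²) = 1.064997
L₀ = γL = 1.064997 × 430.0 = 457.9 m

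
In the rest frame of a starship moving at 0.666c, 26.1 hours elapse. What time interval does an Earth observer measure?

Proper time Δt₀ = 26.1 hours
γ = 1/√(1 - 0.666²) = 1.3406
Δt = γΔt₀ = 1.3406 × 26.1 = 34.99 hours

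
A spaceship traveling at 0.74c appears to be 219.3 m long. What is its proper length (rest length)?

Contracted length L = 219.3 m
γ = 1/√(1 - 0.74²) = 1.48675
L₀ = γL = 1.48675 × 219.3 = 326.0 m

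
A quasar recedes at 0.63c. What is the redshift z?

β = 0.63
(1+β)/(1-β) = 1.63/0.37 = 4.405
√(4.405) = 2.099
z = 2.099 - 1 = 1.099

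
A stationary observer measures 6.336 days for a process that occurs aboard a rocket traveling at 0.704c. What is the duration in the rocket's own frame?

Dilated time Δt = 6.336 days
γ = 1/√(1 - 0.704²) = 1.408
Δt₀ = Δt/γ = 6.336/1.408 = 4.500 days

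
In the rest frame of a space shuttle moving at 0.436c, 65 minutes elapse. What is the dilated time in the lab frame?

Proper time Δt₀ = 65 minutes
γ = 1/√(1 - 0.436²) = 1.1112
Δt = γΔt₀ = 1.1112 × 65 = 72.23 minutes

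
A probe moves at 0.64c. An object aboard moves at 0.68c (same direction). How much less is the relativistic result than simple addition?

Classical: u' + v = 0.68 + 0.64 = 1.32c
Relativistic: u = (0.68 + 0.64)/(1 + 0.4352) = 1.32/1.4352 = 0.9197c
Difference: 1.32 - 0.9197 = 0.4003c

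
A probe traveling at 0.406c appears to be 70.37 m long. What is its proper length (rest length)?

Contracted length L = 70.37 m
γ = 1/√(1 - 0.406²) = 1.0942
L₀ = γL = 1.0942 × 70.37 = 77.00 m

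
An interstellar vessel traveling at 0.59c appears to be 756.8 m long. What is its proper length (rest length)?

Contracted length L = 756.8 m
γ = 1/√(1 - 0.59²) = 1.2385
L₀ = γL = 1.2385 × 756.8 = 937.3 m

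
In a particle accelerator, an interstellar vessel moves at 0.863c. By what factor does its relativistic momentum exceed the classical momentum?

p_rel = γmv, p_class = mv
Ratio = γ = 1/√(1 - 0.863²)
= 1/√(0.255231) = 1.979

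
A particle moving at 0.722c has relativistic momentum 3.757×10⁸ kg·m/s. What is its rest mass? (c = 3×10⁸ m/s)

γ = 1/√(1 - 0.722²) = 1.445
v = 0.722 × 3×10⁸ = 2.166×10⁸ m/s
m = p/(γv) = 3.757×10⁸/(1.445 × 2.166×10⁸) = 1.200 kg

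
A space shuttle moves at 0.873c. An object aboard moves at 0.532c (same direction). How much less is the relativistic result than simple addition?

Classical: u' + v = 0.532 + 0.873 = 1.405c
Relativistic: u = (0.532 + 0.873)/(1 + 0.464436) = 1.405/1.464436 = 0.9594c
Difference: 1.405 - 0.9594 = 0.4456c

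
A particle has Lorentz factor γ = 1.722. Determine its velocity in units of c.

From γ = 1/√(1 - v²/c²):
1/γ² = 1/1.722² = 0.3372
v²/c² = 1 - 0.3372 = 0.6628
v/c = √(0.6628) = 0.8141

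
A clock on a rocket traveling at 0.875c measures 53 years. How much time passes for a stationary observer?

Proper time Δt₀ = 53 years
γ = 1/√(1 - 0.875²) = 2.066
Δt = γΔt₀ = 2.066 × 53 = 109.5 years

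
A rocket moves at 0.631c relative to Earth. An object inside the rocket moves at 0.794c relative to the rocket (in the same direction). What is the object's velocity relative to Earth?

u = (u' + v)/(1 + u'v/c²)
Numerator: 0.794 + 0.631 = 1.425
Denominator: 1 + 0.501014 = 1.501014
u = 1.425/1.501014 = 0.9494c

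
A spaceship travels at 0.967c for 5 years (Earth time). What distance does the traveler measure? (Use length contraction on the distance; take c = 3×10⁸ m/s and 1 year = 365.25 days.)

Earth distance: d = v × t = 0.967c × 5 yr = 4.577×10¹⁶ m
γ = 3.925
d' = d/γ = 4.577×10¹⁶/3.925 = 1.166×10¹⁶ m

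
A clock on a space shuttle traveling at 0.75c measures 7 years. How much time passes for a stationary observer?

Proper time Δt₀ = 7 years
γ = 1/√(1 - 0.75²) = 1.512
Δt = γΔt₀ = 1.512 × 7 = 10.58 years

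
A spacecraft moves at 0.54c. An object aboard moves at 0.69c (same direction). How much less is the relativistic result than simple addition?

Classical: u' + v = 0.69 + 0.54 = 1.23c
Relativistic: u = (0.69 + 0.54)/(1 + 0.3726) = 1.23/1.3726 = 0.8961c
Difference: 1.23 - 0.8961 = 0.3339c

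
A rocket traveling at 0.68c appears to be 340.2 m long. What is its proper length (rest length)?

Contracted length L = 340.2 m
γ = 1/√(1 - 0.68²) = 1.364
L₀ = γL = 1.364 × 340.2 = 464.0 m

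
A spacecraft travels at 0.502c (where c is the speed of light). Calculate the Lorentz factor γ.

v/c = 0.502, so (v/c)² = 0.252004
1 - (v/c)² = 0.747996
γ = 1/√(0.747996) = 1.156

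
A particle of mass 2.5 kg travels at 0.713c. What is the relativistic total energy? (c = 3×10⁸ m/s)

γ = 1/√(1 - 0.713²) = 1.426
mc² = 2.5 × (3×10⁸)² = 2.250×10¹⁷ J
E = γmc² = 1.426 × 2.250×10¹⁷ = 3.209×10¹⁷ J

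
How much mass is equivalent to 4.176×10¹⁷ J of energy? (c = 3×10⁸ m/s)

From E = mc², we get m = E/c²
c² = (3×10⁸)² = 9×10¹⁶ m²/s²
m = 4.176×10¹⁷ / 9×10¹⁶ = 4.640 kg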